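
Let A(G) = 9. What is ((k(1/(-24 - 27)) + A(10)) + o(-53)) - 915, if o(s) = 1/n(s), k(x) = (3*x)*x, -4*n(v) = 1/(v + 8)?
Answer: -629441/867 ≈ -726.00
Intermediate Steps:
n(v) = -1/(4*(8 + v)) (n(v) = -1/(4*(v + 8)) = -1/(4*(8 + v)))
k(x) = 3*x**2
o(s) = -32 - 4*s (o(s) = 1/(-1/(32 + 4*s)) = -32 - 4*s)
((k(1/(-24 - 27)) + A(10)) + o(-53)) - 915 = ((3*(1/(-24 - 27))**2 + 9) + (-32 - 4*(-53))) - 915 = ((3*(1/(-51))**2 + 9) + (-32 + 212)) - 915 = ((3*(-1/51)**2 + 9) + 180) - 915 = ((3*(1/2601) + 9) + 180) - 915 = ((1/867 + 9) + 180) - 915 = (7804/867 + 180) - 915 = 163864/867 - 915 = -629441/867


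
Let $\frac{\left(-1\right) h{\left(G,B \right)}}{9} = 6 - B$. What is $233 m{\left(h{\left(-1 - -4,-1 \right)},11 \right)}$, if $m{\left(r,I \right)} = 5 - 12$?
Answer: $-1631$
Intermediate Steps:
$h{\left(G,B \right)} = -54 + 9 B$ ($h{\left(G,B \right)} = - 9 \left(6 - B\right) = -54 + 9 B$)
$m{\left(r,I \right)} = -7$ ($m{\left(r,I \right)} = 5 - 12 = -7$)
$233 m{\left(h{\left(-1 - -4,-1 \right)},11 \right)} = 233 \left(-7\right) = -1631$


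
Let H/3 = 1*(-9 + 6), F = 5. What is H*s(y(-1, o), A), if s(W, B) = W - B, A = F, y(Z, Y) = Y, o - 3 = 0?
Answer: 18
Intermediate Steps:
o = 3 (o = 3 + 0 = 3)
A = 5
H = -9 (H = 3*(1*(-9 + 6)) = 3*(1*(-3)) = 3*(-3) = -9)
H*s(y(-1, o), A) = -9*(3 - 1*5) = -9*(3 - 5) = -9*(-2) = 18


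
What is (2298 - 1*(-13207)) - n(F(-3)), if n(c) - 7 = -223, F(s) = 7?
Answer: 15721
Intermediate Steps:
n(c) = -216 (n(c) = 7 - 223 = -216)
(2298 - 1*(-13207)) - n(F(-3)) = (2298 - 1*(-13207)) - 1*(-216) = (2298 + 13207) + 216 = 15505 + 216 = 15721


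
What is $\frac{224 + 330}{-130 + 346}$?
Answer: $\frac{277}{108} \approx 2.5648$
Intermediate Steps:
$\frac{224 + 330}{-130 + 346} = \frac{554}{216} = 554 \cdot \frac{1}{216} = \frac{277}{108}$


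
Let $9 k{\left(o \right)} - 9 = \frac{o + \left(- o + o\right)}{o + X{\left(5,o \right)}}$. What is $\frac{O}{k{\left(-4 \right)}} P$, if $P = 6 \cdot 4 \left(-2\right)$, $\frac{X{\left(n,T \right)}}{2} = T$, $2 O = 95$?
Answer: $- \frac{15390}{7} \approx -2198.6$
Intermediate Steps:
$O = \frac{95}{2}$ ($O = \frac{1}{2} \cdot 95 = \frac{95}{2} \approx 47.5$)
$X{\left(n,T \right)} = 2 T$
$k{\left(o \right)} = \frac{28}{27}$ ($k{\left(o \right)} = 1 + \frac{\left(o + \left(- o + o\right)\right) \frac{1}{o + 2 o}}{9} = 1 + \frac{\left(o + 0\right) \frac{1}{3 o}}{9} = 1 + \frac{o \frac{1}{3 o}}{9} = 1 + \frac{1}{9} \cdot \frac{1}{3} = 1 + \frac{1}{27} = \frac{28}{27}$)
$P = -48$ ($P = 24 \left(-2\right) = -48$)
$\frac{O}{k{\left(-4 \right)}} P = \frac{95}{2 \cdot \frac{28}{27}} \left(-48\right) = \frac{95}{2} \cdot \frac{27}{28} \left(-48\right) = \frac{2565}{56} \left(-48\right) = - \frac{15390}{7}$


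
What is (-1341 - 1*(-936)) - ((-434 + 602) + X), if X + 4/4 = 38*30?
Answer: -1712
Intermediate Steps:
X = 1139 (X = -1 + 38*30 = -1 + 1140 = 1139)
(-1341 - 1*(-936)) - ((-434 + 602) + X) = (-1341 - 1*(-936)) - ((-434 + 602) + 1139) = (-1341 + 936) - (168 + 1139) = -405 - 1*1307 = -405 - 1307 = -1712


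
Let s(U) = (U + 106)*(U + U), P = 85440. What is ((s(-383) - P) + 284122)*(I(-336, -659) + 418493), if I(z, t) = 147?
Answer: 172004104960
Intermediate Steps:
s(U) = 2*U*(106 + U) (s(U) = (106 + U)*(2*U) = 2*U*(106 + U))
((s(-383) - P) + 284122)*(I(-336, -659) + 418493) = ((2*(-383)*(106 - 383) - 1*85440) + 284122)*(147 + 418493) = ((2*(-383)*(-277) - 85440) + 284122)*418640 = ((212182 - 85440) + 284122)*418640 = (126742 + 284122)*418640 = 410864*418640 = 172004104960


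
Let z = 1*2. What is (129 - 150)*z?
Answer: -42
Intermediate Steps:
z = 2
(129 - 150)*z = (129 - 150)*2 = -21*2 = -42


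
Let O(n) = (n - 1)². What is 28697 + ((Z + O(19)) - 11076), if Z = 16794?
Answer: 34739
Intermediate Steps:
O(n) = (-1 + n)²
28697 + ((Z + O(19)) - 11076) = 28697 + ((16794 + (-1 + 19)²) - 11076) = 28697 + ((16794 + 18²) - 11076) = 28697 + ((16794 + 324) - 11076) = 28697 + (17118 - 11076) = 28697 + 6042 = 34739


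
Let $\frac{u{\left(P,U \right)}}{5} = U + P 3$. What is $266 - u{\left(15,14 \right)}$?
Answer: $-29$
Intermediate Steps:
$u{\left(P,U \right)} = 5 U + 15 P$ ($u{\left(P,U \right)} = 5 \left(U + P 3\right) = 5 \left(U + 3 P\right) = 5 U + 15 P$)
$266 - u{\left(15,14 \right)} = 266 - \left(5 \cdot 14 + 15 \cdot 15\right) = 266 - \left(70 + 225\right) = 266 - 295 = -29$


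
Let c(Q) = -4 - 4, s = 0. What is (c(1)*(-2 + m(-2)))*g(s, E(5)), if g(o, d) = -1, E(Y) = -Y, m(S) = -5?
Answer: -56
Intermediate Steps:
c(Q) = -8
(c(1)*(-2 + m(-2)))*g(s, E(5)) = -8*(-2 - 5)*(-1) = -8*(-7)*(-1) = 56*(-1) = -56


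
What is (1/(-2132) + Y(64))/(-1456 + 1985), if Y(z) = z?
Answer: 136447/1127828 ≈ 0.12098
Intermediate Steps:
(1/(-2132) + Y(64))/(-1456 + 1985) = (1/(-2132) + 64)/(-1456 + 1985) = (-1/2132 + 64)/529 = (136447/2132)*(1/529) = 136447/1127828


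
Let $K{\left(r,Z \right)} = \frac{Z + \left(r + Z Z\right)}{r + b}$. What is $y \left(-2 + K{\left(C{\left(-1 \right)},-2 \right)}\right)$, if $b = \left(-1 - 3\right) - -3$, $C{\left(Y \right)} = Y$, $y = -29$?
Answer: $\frac{145}{2} \approx 72.5$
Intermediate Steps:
$b = -1$ ($b = \left(-1 - 3\right) + 3 = -4 + 3 = -1$)
$K{\left(r,Z \right)} = \frac{Z + r + Z^{2}}{-1 + r}$ ($K{\left(r,Z \right)} = \frac{Z + \left(r + Z Z\right)}{r - 1} = \frac{Z + \left(r + Z^{2}\right)}{-1 + r} = \frac{Z + r + Z^{2}}{-1 + r}$)
$y \left(-2 + K{\left(C{\left(-1 \right)},-2 \right)}\right) = - 29 \left(-2 + \frac{-2 - 1 + \left(-2\right)^{2}}{-1 - 1}\right) = - 29 \left(-2 + \frac{-2 - 1 + 4}{-2}\right) = - 29 \left(-2 - \frac{1}{2}\right) = \left(-29\right) \left(- \frac{5}{2}\right) = \frac{145}{2}$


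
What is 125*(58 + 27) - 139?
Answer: 10486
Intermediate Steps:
125*(58 + 27) - 139 = 125*85 - 139 = 10625 - 139 = 10486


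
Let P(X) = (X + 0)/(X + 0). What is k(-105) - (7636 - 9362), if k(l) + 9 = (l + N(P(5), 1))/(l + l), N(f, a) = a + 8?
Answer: 60111/35 ≈ 1717.5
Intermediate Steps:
P(X) = 1 (P(X) = X/X = 1)
N(f, a) = 8 + a
k(l) = -9 + (9 + l)/(2*l) (k(l) = -9 + (l + (8 + 1))/(l + l) = -9 + (l + 9)/((2*l)) = -9 + (9 + l)*(1/(2*l)) = -9 + (9 + l)/(2*l))
k(-105) - (7636 - 9362) = (½)*(9 - 17*(-105))/(-105) - (7636 - 9362) = (½)*(-1/105)*(9 + 1785) - 1*(-1726) = (½)*(-1/105)*1794 + 1726 = -299/35 + 1726 = 60111/35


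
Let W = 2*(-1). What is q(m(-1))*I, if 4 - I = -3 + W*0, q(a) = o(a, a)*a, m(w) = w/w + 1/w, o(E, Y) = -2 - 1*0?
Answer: 0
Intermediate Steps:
o(E, Y) = -2 (o(E, Y) = -2 + 0 = -2)
m(w) = 1 + 1/w
W = -2
q(a) = -2*a
I = 7 (I = 4 - (-3 - 2*0) = 4 - (-3 + 0) = 4 - 1*(-3) = 4 + 3 = 7)
q(m(-1))*I = -2*(1 - 1)/(-1)*7 = -(-2)*0*7 = -2*0*7 = 0*7 = 0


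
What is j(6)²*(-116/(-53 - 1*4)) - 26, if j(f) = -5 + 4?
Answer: -1366/57 ≈ -23.965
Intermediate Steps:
j(f) = -1
j(6)²*(-116/(-53 - 1*4)) - 26 = (-1)²*(-116/(-53 - 1*4)) - 26 = 1*(-116/(-53 - 4)) - 26 = 1*(-116/(-57)) - 26 = 1*(-116*(-1/57)) - 26 = 1*(116/57) - 26 = 116/57 - 26 = -1366/57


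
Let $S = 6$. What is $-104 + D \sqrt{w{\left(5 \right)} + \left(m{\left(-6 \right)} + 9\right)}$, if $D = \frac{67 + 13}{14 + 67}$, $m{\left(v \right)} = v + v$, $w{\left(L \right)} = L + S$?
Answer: $-104 + \frac{160 \sqrt{2}}{81} \approx -101.21$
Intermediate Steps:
$w{\left(L \right)} = 6 + L$ ($w{\left(L \right)} = L + 6 = 6 + L$)
$m{\left(v \right)} = 2 v$
$D = \frac{80}{81} \approx 0.98765$
$-104 + D \sqrt{w{\left(5 \right)} + \left(m{\left(-6 \right)} + 9\right)} = -104 + \frac{80 \sqrt{\left(6 + 5\right) + \left(2 \left(-6\right) + 9\right)}}{81} = -104 + \frac{80 \sqrt{11 + \left(-12 + 9\right)}}{81} = -104 + \frac{80 \sqrt{11 - 3}}{81} = -104 + \frac{80 \sqrt{8}}{81} = -104 + \frac{80 \cdot 2 \sqrt{2}}{81} = -104 + \frac{160 \sqrt{2}}{81}$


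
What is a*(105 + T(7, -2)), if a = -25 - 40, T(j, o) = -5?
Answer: -6500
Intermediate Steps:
a = -65
a*(105 + T(7, -2)) = -65*(105 - 5) = -65*100 = -6500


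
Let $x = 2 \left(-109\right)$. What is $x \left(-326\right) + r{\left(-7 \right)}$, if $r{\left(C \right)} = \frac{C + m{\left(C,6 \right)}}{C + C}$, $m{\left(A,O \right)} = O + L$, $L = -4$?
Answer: $\frac{994957}{14} \approx 71068.0$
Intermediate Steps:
$x = -218$
$m{\left(A,O \right)} = -4 + O$ ($m{\left(A,O \right)} = O - 4 = -4 + O$)
$r{\left(C \right)} = \frac{2 + C}{2 C}$ ($r{\left(C \right)} = \frac{C + \left(-4 + 6\right)}{C + C} = \frac{C + 2}{2 C} = \left(2 + C\right) \frac{1}{2 C} = \frac{2 + C}{2 C}$)
$x \left(-326\right) + r{\left(-7 \right)} = \left(-218\right) \left(-326\right) + \frac{2 - 7}{2 \left(-7\right)} = 71068 + \frac{1}{2} \left(- \frac{1}{7}\right) \left(-5\right) = 71068 + \frac{5}{14} = \frac{994957}{14}$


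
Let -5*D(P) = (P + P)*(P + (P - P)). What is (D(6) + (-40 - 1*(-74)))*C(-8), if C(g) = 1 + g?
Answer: -686/5 ≈ -137.20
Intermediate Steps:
D(P) = -2*P²/5 (D(P) = -(P + P)*(P + (P - P))/5 = -2*P*(P + 0)/5 = -2*P*P/5 = -2*P²/5)
(D(6) + (-40 - 1*(-74)))*C(-8) = (-⅖*6² + (-40 - 1*(-74)))*(1 - 8) = (-⅖*36 + (-40 + 74))*(-7) = (-72/5 + 34)*(-7) = (98/5)*(-7) = -686/5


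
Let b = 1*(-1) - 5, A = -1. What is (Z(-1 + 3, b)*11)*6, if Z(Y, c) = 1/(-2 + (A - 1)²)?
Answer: 33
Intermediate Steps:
b = -6 (b = -1 - 5 = -6)
Z(Y, c) = ½ (Z(Y, c) = 1/(-2 + (-1 - 1)²) = 1/(-2 + (-2)²) = 1/(-2 + 4) = 1/2 = ½)
(Z(-1 + 3, b)*11)*6 = ((½)*11)*6 = (11/2)*6 = 33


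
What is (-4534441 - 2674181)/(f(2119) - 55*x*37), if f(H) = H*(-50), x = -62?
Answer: -1201437/3370 ≈ -356.51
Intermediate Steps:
f(H) = -50*H
(-4534441 - 2674181)/(f(2119) - 55*x*37) = (-4534441 - 2674181)/(-50*2119 - 55*(-62)*37) = -7208622/(-105950 + 3410*37) = -7208622/(-105950 + 126170) = -7208622/20220 = -7208622*1/20220 = -1201437/3370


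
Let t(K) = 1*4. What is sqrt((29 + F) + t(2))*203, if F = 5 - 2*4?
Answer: 203*sqrt(30) ≈ 1111.9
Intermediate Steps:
F = -3 (F = 5 - 8 = -3)
t(K) = 4
sqrt((29 + F) + t(2))*203 = sqrt((29 - 3) + 4)*203 = sqrt(26 + 4)*203 = sqrt(30)*203 = 203*sqrt(30)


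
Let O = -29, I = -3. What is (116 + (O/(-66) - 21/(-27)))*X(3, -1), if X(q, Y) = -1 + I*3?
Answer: -116045/99 ≈ -1172.2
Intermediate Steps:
X(q, Y) = -10 (X(q, Y) = -1 - 3*3 = -1 - 9 = -10)
(116 + (O/(-66) - 21/(-27)))*X(3, -1) = (116 + (-29/(-66) - 21/(-27)))*(-10) = (116 + (-29*(-1/66) - 21*(-1/27)))*(-10) = (116 + (29/66 + 7/9))*(-10) = (116 + 241/198)*(-10) = (23209/198)*(-10) = -116045/99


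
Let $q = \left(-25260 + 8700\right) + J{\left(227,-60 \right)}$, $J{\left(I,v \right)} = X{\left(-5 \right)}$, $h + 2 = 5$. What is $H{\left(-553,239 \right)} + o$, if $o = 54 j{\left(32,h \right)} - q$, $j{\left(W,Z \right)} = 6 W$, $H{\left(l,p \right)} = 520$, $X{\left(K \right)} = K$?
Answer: $27453$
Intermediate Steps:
$h = 3$ ($h = -2 + 5 = 3$)
$J{\left(I,v \right)} = -5$
$q = -16565$ ($q = \left(-25260 + 8700\right) - 5 = -16560 - 5 = -16565$)
$o = 26933$ ($o = 54 \cdot 6 \cdot 32 - -16565 = 54 \cdot 192 + 16565 = 10368 + 16565 = 26933$)
$H{\left(-553,239 \right)} + o = 520 + 26933 = 27453$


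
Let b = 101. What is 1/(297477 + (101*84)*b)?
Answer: 1/1154361 ≈ 8.6628e-7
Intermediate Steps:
1/(297477 + (101*84)*b) = 1/(297477 + (101*84)*101) = 1/(297477 + 8484*101) = 1/(297477 + 856884) = 1/1154361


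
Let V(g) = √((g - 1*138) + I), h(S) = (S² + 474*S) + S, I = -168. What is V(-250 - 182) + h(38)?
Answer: 19494 + 3*I*√82 ≈ 19494.0 + 27.166*I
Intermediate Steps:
h(S) = S² + 475*S
V(g) = √(-306 + g) (V(g) = √((g - 1*138) - 168) = √((g - 138) - 168) = √((-138 + g) - 168) = √(-306 + g))
V(-250 - 182) + h(38) = √(-306 + (-250 - 182)) + 38*(475 + 38) = √(-306 - 432) + 38*513 = √(-738) + 19494 = 3*I*√82 + 19494 = 19494 + 3*I*√82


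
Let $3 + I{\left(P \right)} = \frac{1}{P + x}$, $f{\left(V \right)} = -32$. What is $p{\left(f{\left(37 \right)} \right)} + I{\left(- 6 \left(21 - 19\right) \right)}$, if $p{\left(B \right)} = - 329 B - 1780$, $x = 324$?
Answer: $\frac{2728441}{312} \approx 8745.0$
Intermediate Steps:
$I{\left(P \right)} = -3 + \frac{1}{324 + P}$ ($I{\left(P \right)} = -3 + \frac{1}{P + 324} = -3 + \frac{1}{324 + P}$)
$p{\left(B \right)} = -1780 - 329 B$
$p{\left(f{\left(37 \right)} \right)} + I{\left(- 6 \left(21 - 19\right) \right)} = \left(-1780 - -10528\right) + \frac{-971 - 3 \left(- 6 \left(21 - 19\right)\right)}{324 - 6 \left(21 - 19\right)} = \left(-1780 + 10528\right) + \frac{-971 - 3 \left(\left(-6\right) 2\right)}{324 - 12} = 8748 + \frac{-971 - -36}{324 - 12} = 8748 + \frac{-971 + 36}{312} = 8748 + \frac{1}{312} \left(-935\right) = 8748 - \frac{935}{312} = \frac{2728441}{312}$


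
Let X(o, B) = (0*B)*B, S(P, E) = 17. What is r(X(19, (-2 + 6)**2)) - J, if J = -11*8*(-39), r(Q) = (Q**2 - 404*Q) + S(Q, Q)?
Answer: -3415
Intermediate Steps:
X(o, B) = 0 (X(o, B) = 0*B = 0)
r(Q) = 17 + Q**2 - 404*Q (r(Q) = (Q**2 - 404*Q) + 17 = 17 + Q**2 - 404*Q)
J = 3432 (J = -88*(-39) = 3432)
r(X(19, (-2 + 6)**2)) - J = (17 + 0**2 - 404*0) - 1*3432 = (17 + 0 + 0) - 3432 = 17 - 3432 = -3415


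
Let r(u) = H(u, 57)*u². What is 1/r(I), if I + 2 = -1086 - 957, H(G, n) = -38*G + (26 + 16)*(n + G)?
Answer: -1/24197196650 ≈ -4.1327e-11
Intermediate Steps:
H(G, n) = 4*G + 42*n (H(G, n) = -38*G + 42*(G + n) = -38*G + (42*G + 42*n) = 4*G + 42*n)
I = -2045 (I = -2 + (-1086 - 957) = -2 - 2043 = -2045)
r(u) = u²*(2394 + 4*u) (r(u) = (4*u + 42*57)*u² = (4*u + 2394)*u² = (2394 + 4*u)*u² = u²*(2394 + 4*u))
1/r(I) = 1/((-2045)²*(2394 + 4*(-2045))) = 1/(4182025*(2394 - 8180)) = 1/(4182025*(-5786)) = 1/(-24197196650) = -1/24197196650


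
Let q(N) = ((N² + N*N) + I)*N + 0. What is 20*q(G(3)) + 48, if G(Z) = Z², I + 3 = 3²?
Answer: 30288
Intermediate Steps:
I = 6 (I = -3 + 3² = -3 + 9 = 6)
q(N) = N*(6 + 2*N²) (q(N) = ((N² + N*N) + 6)*N + 0 = ((N² + N²) + 6)*N + 0 = (2*N² + 6)*N + 0 = (6 + 2*N²)*N + 0 = N*(6 + 2*N²) + 0 = N*(6 + 2*N²))
20*q(G(3)) + 48 = 20*(2*3²*(3 + (3²)²)) + 48 = 20*(2*9*(3 + 9²)) + 48 = 20*(2*9*(3 + 81)) + 48 = 20*(2*9*84) + 48 = 20*1512 + 48 = 30240 + 48 = 30288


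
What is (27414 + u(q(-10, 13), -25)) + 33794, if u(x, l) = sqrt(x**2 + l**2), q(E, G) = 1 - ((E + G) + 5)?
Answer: 61208 + sqrt(674) ≈ 61234.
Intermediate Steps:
q(E, G) = -4 - E - G (q(E, G) = 1 - (5 + E + G) = 1 + (-5 - E - G) = -4 - E - G)
u(x, l) = sqrt(l**2 + x**2)
(27414 + u(q(-10, 13), -25)) + 33794 = (27414 + sqrt((-25)**2 + (-4 - 1*(-10) - 1*13)**2)) + 33794 = (27414 + sqrt(625 + (-4 + 10 - 13)**2)) + 33794 = (27414 + sqrt(625 + (-7)**2)) + 33794 = (27414 + sqrt(625 + 49)) + 33794 = (27414 + sqrt(674)) + 33794 = 61208 + sqrt(674)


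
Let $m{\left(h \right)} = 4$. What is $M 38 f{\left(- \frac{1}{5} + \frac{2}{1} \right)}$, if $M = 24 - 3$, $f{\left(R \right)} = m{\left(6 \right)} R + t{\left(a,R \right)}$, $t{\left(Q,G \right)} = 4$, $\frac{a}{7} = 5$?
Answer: $\frac{44688}{5} \approx 8937.6$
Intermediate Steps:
$a = 35$ ($a = 7 \cdot 5 = 35$)
$f{\left(R \right)} = 4 + 4 R$ ($f{\left(R \right)} = 4 R + 4 = 4 + 4 R$)
$M = 21$ ($M = 24 - 3 = 21$)
$M 38 f{\left(- \frac{1}{5} + \frac{2}{1} \right)} = 21 \cdot 38 \left(4 + 4 \left(- \frac{1}{5} + \frac{2}{1}\right)\right) = 798 \left(4 + 4 \left(\left(-1\right) \frac{1}{5} + 2 \cdot 1\right)\right) = 798 \left(4 + 4 \left(- \frac{1}{5} + 2\right)\right) = 798 \left(4 + 4 \cdot \frac{9}{5}\right) = 798 \left(4 + \frac{36}{5}\right) = 798 \cdot \frac{56}{5} = \frac{44688}{5}$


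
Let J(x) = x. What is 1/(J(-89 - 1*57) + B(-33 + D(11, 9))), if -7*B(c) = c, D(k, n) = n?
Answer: -7/998 ≈ -0.0070140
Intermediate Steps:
B(c) = -c/7
1/(J(-89 - 1*57) + B(-33 + D(11, 9))) = 1/((-89 - 1*57) - (-33 + 9)/7) = 1/((-89 - 57) - ⅐*(-24)) = 1/(-146 + 24/7) = 1/(-998/7) = -7/998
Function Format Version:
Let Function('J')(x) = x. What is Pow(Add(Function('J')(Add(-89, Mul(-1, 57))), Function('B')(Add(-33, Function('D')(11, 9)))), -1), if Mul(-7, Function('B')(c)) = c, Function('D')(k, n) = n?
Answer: Rational(-7, 998) ≈ -0.0070140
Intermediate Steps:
Function('B')(c) = Mul(Rational(-1, 7), c)
Pow(Add(Function('J')(Add(-89, Mul(-1, 57))), Function('B')(Add(-33, Function('D')(11, 9)))), -1) = Pow(Add(Add(-89, Mul(-1, 57)), Mul(Rational(-1, 7), Add(-33, 9))), -1) = Pow(Add(Add(-89, -57), Mul(Rational(-1, 7), -24)), -1) = Pow(Add(-146, Rational(24, 7)), -1) = Pow(Rational(-998, 7), -1) = Rational(-7, 998)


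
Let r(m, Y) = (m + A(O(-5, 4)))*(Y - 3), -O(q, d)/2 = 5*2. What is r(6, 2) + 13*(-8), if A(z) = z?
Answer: -90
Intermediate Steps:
O(q, d) = -20 (O(q, d) = -10*2 = -2*10 = -20)
r(m, Y) = (-20 + m)*(-3 + Y) (r(m, Y) = (m - 20)*(Y - 3) = (-20 + m)*(-3 + Y))
r(6, 2) + 13*(-8) = (60 - 20*2 - 3*6 + 2*6) + 13*(-8) = (60 - 40 - 18 + 12) - 104 = 14 - 104 = -90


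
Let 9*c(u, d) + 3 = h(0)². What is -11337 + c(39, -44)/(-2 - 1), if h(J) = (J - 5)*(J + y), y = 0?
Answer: -102032/9 ≈ -11337.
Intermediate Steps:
h(J) = J*(-5 + J) (h(J) = (J - 5)*(J + 0) = (-5 + J)*J = J*(-5 + J))
c(u, d) = -⅓ (c(u, d) = -⅓ + (0*(-5 + 0))²/9 = -⅓ + (0*(-5))²/9 = -⅓ + (⅑)*0² = -⅓ + (⅑)*0 = -⅓ + 0 = -⅓)
-11337 + c(39, -44)/(-2 - 1) = -11337 - 1/(3*(-2 - 1)) = -11337 - ⅓/(-3) = -11337 - ⅓*(-⅓) = -11337 + ⅑ = -102032/9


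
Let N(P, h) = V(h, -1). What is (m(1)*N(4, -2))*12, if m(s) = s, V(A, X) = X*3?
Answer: -36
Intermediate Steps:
V(A, X) = 3*X
N(P, h) = -3 (N(P, h) = 3*(-1) = -3)
(m(1)*N(4, -2))*12 = (1*(-3))*12 = -3*12 = -36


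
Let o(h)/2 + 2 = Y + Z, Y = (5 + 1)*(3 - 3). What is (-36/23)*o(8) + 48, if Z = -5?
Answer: 1608/23 ≈ 69.913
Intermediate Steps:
Y = 0 (Y = 6*0 = 0)
o(h) = -14 (o(h) = -4 + 2*(0 - 5) = -4 + 2*(-5) = -4 - 10 = -14)
(-36/23)*o(8) + 48 = -36/23*(-14) + 48 = 504/23 + 48 = 1608/23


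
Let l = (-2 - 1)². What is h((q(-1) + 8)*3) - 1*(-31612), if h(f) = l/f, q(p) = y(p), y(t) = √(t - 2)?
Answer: 2118028/67 - 3*I*√3/67 ≈ 31612.0 - 0.077554*I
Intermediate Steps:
y(t) = √(-2 + t)
q(p) = √(-2 + p)
l = 9 (l = (-3)² = 9)
h(f) = 9/f
h((q(-1) + 8)*3) - 1*(-31612) = 9/(((√(-2 - 1) + 8)*3)) - 1*(-31612) = 9/(((√(-3) + 8)*3)) + 31612 = 9/(((I*√3 + 8)*3)) + 31612 = 9/(((8 + I*√3)*3)) + 31612 = 9/(24 + 3*I*√3) + 31612 = 31612 + 9/(24 + 3*I*√3)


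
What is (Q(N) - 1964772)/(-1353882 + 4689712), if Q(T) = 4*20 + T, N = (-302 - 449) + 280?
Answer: -1965163/3335830 ≈ -0.58911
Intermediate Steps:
N = -471 (N = -751 + 280 = -471)
Q(T) = 80 + T
(Q(N) - 1964772)/(-1353882 + 4689712) = ((80 - 471) - 1964772)/(-1353882 + 4689712) = (-391 - 1964772)/3335830 = -1965163*1/3335830 = -1965163/3335830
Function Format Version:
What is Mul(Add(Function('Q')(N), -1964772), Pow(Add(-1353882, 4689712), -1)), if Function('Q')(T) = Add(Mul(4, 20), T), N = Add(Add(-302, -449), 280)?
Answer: Rational(-1965163, 3335830) ≈ -0.58911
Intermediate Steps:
N = -471 (N = Add(-751, 280) = -471)
Function('Q')(T) = Add(80, T)
Mul(Add(Function('Q')(N), -1964772), Pow(Add(-1353882, 4689712), -1)) = Mul(Add(Add(80, -471), -1964772), Pow(Add(-1353882, 4689712), -1)) = Mul(Add(-391, -1964772), Pow(3335830, -1)) = Mul(-1965163, Rational(1, 3335830)) = Rational(-1965163, 3335830)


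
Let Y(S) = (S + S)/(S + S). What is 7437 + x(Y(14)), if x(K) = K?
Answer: 7438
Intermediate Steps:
Y(S) = 1 (Y(S) = (2*S)/((2*S)) = (2*S)*(1/(2*S)) = 1)
7437 + x(Y(14)) = 7437 + 1 = 7438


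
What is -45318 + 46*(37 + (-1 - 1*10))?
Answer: -44122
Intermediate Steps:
-45318 + 46*(37 + (-1 - 1*10)) = -45318 + 46*(37 + (-1 - 10)) = -45318 + 46*(37 - 11) = -45318 + 46*26 = -45318 + 1196 = -44122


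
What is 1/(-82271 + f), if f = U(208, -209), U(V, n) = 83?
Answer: -1/82188 ≈ -1.2167e-5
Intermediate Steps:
f = 83
1/(-82271 + f) = 1/(-82271 + 83) = 1/(-82188) = -1/82188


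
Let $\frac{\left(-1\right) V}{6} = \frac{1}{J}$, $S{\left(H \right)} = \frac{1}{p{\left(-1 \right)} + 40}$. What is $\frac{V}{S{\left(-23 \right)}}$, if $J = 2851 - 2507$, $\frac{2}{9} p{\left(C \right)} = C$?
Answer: $- \frac{213}{344} \approx -0.61919$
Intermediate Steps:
$p{\left(C \right)} = \frac{9 C}{2}$
$S{\left(H \right)} = \frac{2}{71}$ ($S{\left(H \right)} = \frac{1}{\frac{9}{2} \left(-1\right) + 40} = \frac{1}{- \frac{9}{2} + 40} = \frac{1}{\frac{71}{2}} = \frac{2}{71}$)
$J = 344$
$V = - \frac{3}{172}$ ($V = - \frac{6}{344} = \left(-6\right) \frac{1}{344} = - \frac{3}{172} \approx -0.017442$)
$\frac{V}{S{\left(-23 \right)}} = - \frac{3}{172 \cdot \frac{2}{71}} = \left(- \frac{3}{172}\right) \frac{71}{2} = - \frac{213}{344}$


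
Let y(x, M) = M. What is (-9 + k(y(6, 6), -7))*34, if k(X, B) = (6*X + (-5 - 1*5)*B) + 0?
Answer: 3298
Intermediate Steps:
k(X, B) = -10*B + 6*X (k(X, B) = (6*X + (-5 - 5)*B) + 0 = (6*X - 10*B) + 0 = (-10*B + 6*X) + 0 = -10*B + 6*X)
(-9 + k(y(6, 6), -7))*34 = (-9 + (-10*(-7) + 6*6))*34 = (-9 + (70 + 36))*34 = (-9 + 106)*34 = 97*34 = 3298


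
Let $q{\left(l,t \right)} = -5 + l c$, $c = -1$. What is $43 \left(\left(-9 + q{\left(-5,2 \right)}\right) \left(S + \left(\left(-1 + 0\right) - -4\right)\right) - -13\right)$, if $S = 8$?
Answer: $-3698$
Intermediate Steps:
$q{\left(l,t \right)} = -5 - l$ ($q{\left(l,t \right)} = -5 + l \left(-1\right) = -5 - l$)
$43 \left(\left(-9 + q{\left(-5,2 \right)}\right) \left(S + \left(\left(-1 + 0\right) - -4\right)\right) - -13\right) = 43 \left(\left(-9 - 0\right) \left(8 + \left(\left(-1 + 0\right) - -4\right)\right) - -13\right) = 43 \left(\left(-9 + \left(-5 + 5\right)\right) \left(8 + \left(-1 + 4\right)\right) + 13\right) = 43 \left(\left(-9 + 0\right) \left(8 + 3\right) + 13\right) = 43 \left(\left(-9\right) 11 + 13\right) = 43 \left(-99 + 13\right) = 43 \left(-86\right) = -3698$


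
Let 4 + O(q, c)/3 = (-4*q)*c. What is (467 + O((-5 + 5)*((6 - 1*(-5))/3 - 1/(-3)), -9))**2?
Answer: 207025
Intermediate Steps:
O(q, c) = -12 - 12*c*q (O(q, c) = -12 + 3*((-4*q)*c) = -12 + 3*(-4*c*q) = -12 - 12*c*q)
(467 + O((-5 + 5)*((6 - 1*(-5))/3 - 1/(-3)), -9))**2 = (467 + (-12 - 12*(-9)*(-5 + 5)*((6 - 1*(-5))/3 - 1/(-3))))**2 = (467 + (-12 - 12*(-9)*0*((6 + 5)*(1/3) - 1*(-1/3))))**2 = (467 + (-12 - 12*(-9)*0*(11*(1/3) + 1/3)))**2 = (467 + (-12 - 12*(-9)*0*(11/3 + 1/3)))**2 = (467 + (-12 - 12*(-9)*0*4))**2 = (467 + (-12 - 12*(-9)*0))**2 = (467 + (-12 + 0))**2 = (467 - 12)**2 = 455**2 = 207025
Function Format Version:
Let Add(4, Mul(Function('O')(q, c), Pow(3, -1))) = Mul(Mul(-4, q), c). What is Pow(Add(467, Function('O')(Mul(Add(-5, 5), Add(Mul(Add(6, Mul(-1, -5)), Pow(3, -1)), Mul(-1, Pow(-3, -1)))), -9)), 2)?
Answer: 207025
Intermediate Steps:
Function('O')(q, c) = Add(-12, Mul(-12, c, q)) (Function('O')(q, c) = Add(-12, Mul(3, Mul(Mul(-4, q), c))) = Add(-12, Mul(3, Mul(-4, c, q))) = Add(-12, Mul(-12, c, q)))
Pow(Add(467, Function('O')(Mul(Add(-5, 5), Add(Mul(Add(6, Mul(-1, -5)), Pow(3, -1)), Mul(-1, Pow(-3, -1)))), -9)), 2) = Pow(Add(467, Add(-12, Mul(-12, -9, Mul(Add(-5, 5), Add(Mul(Add(6, Mul(-1, -5)), Pow(3, -1)), Mul(-1, Pow(-3, -1))))))), 2) = Pow(Add(467, Add(-12, Mul(-12, -9, Mul(0, Add(Mul(Add(6, 5), Rational(1, 3)), Mul(-1, Rational(-1, 3))))))), 2) = Pow(Add(467, Add(-12, Mul(-12, -9, Mul(0, Add(Mul(11, Rational(1, 3)), Rational(1, 3)))))), 2) = Pow(Add(467, Add(-12, Mul(-12, -9, Mul(0, Add(Rational(11, 3), Rational(1, 3)))))), 2) = Pow(Add(467, Add(-12, Mul(-12, -9, Mul(0, 4)))), 2) = Pow(Add(467, Add(-12, Mul(-12, -9, 0))), 2) = Pow(Add(467, Add(-12, 0)), 2) = Pow(Add(467, -12), 2) = Pow(455, 2) = 207025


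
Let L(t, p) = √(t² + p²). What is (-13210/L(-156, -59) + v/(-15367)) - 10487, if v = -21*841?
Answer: -161136068/15367 - 13210*√27817/27817 ≈ -10565.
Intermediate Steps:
v = -17661
L(t, p) = √(p² + t²)
(-13210/L(-156, -59) + v/(-15367)) - 10487 = (-13210/√((-59)² + (-156)²) - 17661/(-15367)) - 10487 = (-13210/√(3481 + 24336) - 17661*(-1/15367)) - 10487 = (-13210*√27817/27817 + 17661/15367) - 10487 = (17661/15367 - 13210*√27817/27817) - 10487 = -161136068/15367 - 13210*√27817/27817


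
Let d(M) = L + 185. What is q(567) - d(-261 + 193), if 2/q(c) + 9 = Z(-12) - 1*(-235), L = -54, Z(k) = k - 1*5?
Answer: -27377/209 ≈ -130.99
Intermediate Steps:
Z(k) = -5 + k (Z(k) = k - 5 = -5 + k)
q(c) = 2/209 (q(c) = 2/(-9 + ((-5 - 12) - 1*(-235))) = 2/(-9 + (-17 + 235)) = 2/(-9 + 218) = 2/209)
d(M) = 131 (d(M) = -54 + 185 = 131)
q(567) - d(-261 + 193) = 2/209 - 1*131 = 2/209 - 131 = -27377/209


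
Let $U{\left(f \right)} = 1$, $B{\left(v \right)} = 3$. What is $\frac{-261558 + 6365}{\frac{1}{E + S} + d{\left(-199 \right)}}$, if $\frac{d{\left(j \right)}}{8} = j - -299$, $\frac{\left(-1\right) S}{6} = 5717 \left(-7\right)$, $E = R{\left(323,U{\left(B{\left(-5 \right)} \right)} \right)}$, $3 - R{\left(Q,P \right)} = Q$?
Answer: $- \frac{61193750242}{191835201} \approx -318.99$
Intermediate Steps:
$R{\left(Q,P \right)} = 3 - Q$
$E = -320$ ($E = 3 - 323 = -320$)
$S = 240114$ ($S = - 6 \cdot 5717 \left(-7\right) = \left(-6\right) \left(-40019\right) = 240114$)
$d{\left(j \right)} = 2392 + 8 j$ ($d{\left(j \right)} = 8 \left(j - -299\right) = 8 \left(j + 299\right) = 8 \left(299 + j\right) = 2392 + 8 j$)
$\frac{-261558 + 6365}{\frac{1}{E + S} + d{\left(-199 \right)}} = \frac{-261558 + 6365}{\frac{1}{-320 + 240114} + \left(2392 + 8 \left(-199\right)\right)} = - \frac{255193}{\frac{1}{239794} + \left(2392 - 1592\right)} = - \frac{255193}{\frac{1}{239794} + 800} = - \frac{255193}{\frac{191835201}{239794}} = \left(-255193\right) \frac{239794}{191835201} = - \frac{61193750242}{191835201}$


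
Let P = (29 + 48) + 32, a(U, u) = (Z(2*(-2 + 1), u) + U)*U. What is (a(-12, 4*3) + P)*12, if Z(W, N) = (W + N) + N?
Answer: -132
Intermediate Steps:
Z(W, N) = W + 2*N (Z(W, N) = (N + W) + N = W + 2*N)
a(U, u) = U*(-2 + U + 2*u) (a(U, u) = ((2*(-2 + 1) + 2*u) + U)*U = ((2*(-1) + 2*u) + U)*U = ((-2 + 2*u) + U)*U = (-2 + U + 2*u)*U = U*(-2 + U + 2*u))
P = 109 (P = 77 + 32 = 109)
(a(-12, 4*3) + P)*12 = (-12*(-2 - 12 + 2*(4*3)) + 109)*12 = (-12*(-2 - 12 + 2*12) + 109)*12 = (-12*(-2 - 12 + 24) + 109)*12 = (-12*10 + 109)*12 = (-120 + 109)*12 = -11*12 = -132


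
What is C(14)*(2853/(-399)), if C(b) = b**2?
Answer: -26628/19 ≈ -1401.5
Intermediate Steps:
C(14)*(2853/(-399)) = 14**2*(2853/(-399)) = 196*(2853*(-1/399)) = 196*(-951/133) = -26628/19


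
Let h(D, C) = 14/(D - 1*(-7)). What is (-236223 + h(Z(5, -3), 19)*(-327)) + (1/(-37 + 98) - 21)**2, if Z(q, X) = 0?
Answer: -879780917/3721 ≈ -2.3644e+5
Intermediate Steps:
h(D, C) = 14/(7 + D) (h(D, C) = 14/(D + 7) = 14/(7 + D))
(-236223 + h(Z(5, -3), 19)*(-327)) + (1/(-37 + 98) - 21)**2 = (-236223 + (14/(7 + 0))*(-327)) + (1/(-37 + 98) - 21)**2 = (-236223 + (14/7)*(-327)) + (1/61 - 21)**2 = (-236223 + (14*(1/7))*(-327)) + (1/61 - 21)**2 = (-236223 + 2*(-327)) + (-1280/61)**2 = (-236223 - 654) + 1638400/3721 = -236877 + 1638400/3721 = -879780917/3721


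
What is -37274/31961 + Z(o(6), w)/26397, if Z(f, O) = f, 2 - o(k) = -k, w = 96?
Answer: -983666090/843674517 ≈ -1.1659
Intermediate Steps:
o(k) = 2 + k (o(k) = 2 - (-1)*k = 2 + k)
-37274/31961 + Z(o(6), w)/26397 = -37274/31961 + (2 + 6)/26397 = -37274*1/31961 + 8*(1/26397) = -37274/31961 + 8/26397 = -983666090/843674517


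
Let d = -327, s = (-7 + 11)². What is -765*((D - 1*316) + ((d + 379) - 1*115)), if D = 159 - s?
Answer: 180540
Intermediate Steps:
s = 16 (s = 4² = 16)
D = 143 (D = 159 - 1*16 = 159 - 16 = 143)
-765*((D - 1*316) + ((d + 379) - 1*115)) = -765*((143 - 1*316) + ((-327 + 379) - 1*115)) = -765*((143 - 316) + (52 - 115)) = -765*(-173 - 63) = -765*(-236) = 180540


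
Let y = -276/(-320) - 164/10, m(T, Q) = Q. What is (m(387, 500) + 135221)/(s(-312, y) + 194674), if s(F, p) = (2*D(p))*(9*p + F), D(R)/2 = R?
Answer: 217153600/356409121 ≈ 0.60928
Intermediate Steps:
D(R) = 2*R
y = -1243/80 (y = -276*(-1/320) - 164*⅒ = 69/80 - 82/5 = -1243/80 ≈ -15.538)
s(F, p) = 4*p*(F + 9*p) (s(F, p) = (2*(2*p))*(9*p + F) = (4*p)*(F + 9*p) = 4*p*(F + 9*p))
(m(387, 500) + 135221)/(s(-312, y) + 194674) = (500 + 135221)/(4*(-1243/80)*(-312 + 9*(-1243/80)) + 194674) = 135721/(4*(-1243/80)*(-312 - 11187/80) + 194674) = 135721/(4*(-1243/80)*(-36147/80) + 194674) = 135721/(44930721/1600 + 194674) = 135721/(356409121/1600) = 135721*(1600/356409121) = 217153600/356409121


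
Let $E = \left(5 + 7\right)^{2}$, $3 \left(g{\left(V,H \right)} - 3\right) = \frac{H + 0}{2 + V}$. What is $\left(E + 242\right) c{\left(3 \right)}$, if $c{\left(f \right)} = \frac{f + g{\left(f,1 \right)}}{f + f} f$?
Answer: $\frac{17563}{15} \approx 1170.9$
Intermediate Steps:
$g{\left(V,H \right)} = 3 + \frac{H}{3 \left(2 + V\right)}$ ($g{\left(V,H \right)} = 3 + \frac{\left(H + 0\right) \frac{1}{2 + V}}{3} = 3 + \frac{H \frac{1}{2 + V}}{3} = 3 + \frac{H}{3 \left(2 + V\right)}$)
$E = 144$ ($E = 12^{2} = 144$)
$c{\left(f \right)} = \frac{f}{2} + \frac{19 + 9 f}{6 \left(2 + f\right)}$ ($c{\left(f \right)} = \frac{f + \frac{18 + 1 + 9 f}{3 \left(2 + f\right)}}{f + f} f = \frac{f + \frac{19 + 9 f}{3 \left(2 + f\right)}}{2 f} f = \frac{f}{2} + \frac{19 + 9 f}{6 \left(2 + f\right)}$)
$\left(E + 242\right) c{\left(3 \right)} = \left(144 + 242\right) \frac{19 + 3 \cdot 3^{2} + 15 \cdot 3}{6 \left(2 + 3\right)} = 386 \frac{19 + 3 \cdot 9 + 45}{6 \cdot 5} = 386 \cdot \frac{1}{6} \cdot \frac{1}{5} \left(19 + 27 + 45\right) = 386 \cdot \frac{1}{6} \cdot \frac{1}{5} \cdot 91 = 386 \cdot \frac{91}{30} = \frac{17563}{15}$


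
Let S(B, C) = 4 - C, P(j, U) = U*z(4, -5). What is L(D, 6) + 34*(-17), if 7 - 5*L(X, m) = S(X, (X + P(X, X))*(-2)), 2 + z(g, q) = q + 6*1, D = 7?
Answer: -2887/5 ≈ -577.40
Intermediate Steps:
z(g, q) = 4 + q (z(g, q) = -2 + (q + 6*1) = -2 + (q + 6) = -2 + (6 + q) = 4 + q)
P(j, U) = -U (P(j, U) = U*(4 - 5) = U*(-1) = -U)
L(X, m) = 3/5 (L(X, m) = 7/5 - (4 - (X - X)*(-2))/5 = 7/5 - (4 - 0*(-2))/5 = 7/5 - (4 - 1*0)/5 = 7/5 - (4 + 0)/5 = 7/5 - 1/5*4 = 7/5 - 4/5 = 3/5)
L(D, 6) + 34*(-17) = 3/5 + 34*(-17) = 3/5 - 578 = -2887/5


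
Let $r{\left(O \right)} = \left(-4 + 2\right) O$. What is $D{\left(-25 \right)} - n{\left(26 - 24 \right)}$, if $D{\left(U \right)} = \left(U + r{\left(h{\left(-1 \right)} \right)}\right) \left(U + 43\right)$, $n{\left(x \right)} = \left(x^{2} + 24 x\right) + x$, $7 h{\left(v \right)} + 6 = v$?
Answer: $-468$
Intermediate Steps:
$h{\left(v \right)} = - \frac{6}{7} + \frac{v}{7}$
$n{\left(x \right)} = x^{2} + 25 x$
$r{\left(O \right)} = - 2 O$
$D{\left(U \right)} = \left(2 + U\right) \left(43 + U\right)$ ($D{\left(U \right)} = \left(U - 2 \left(- \frac{6}{7} + \frac{1}{7} \left(-1\right)\right)\right) \left(U + 43\right) = \left(U - 2 \left(- \frac{6}{7} - \frac{1}{7}\right)\right) \left(43 + U\right) = \left(U - -2\right) \left(43 + U\right) = \left(U + 2\right) \left(43 + U\right) = \left(2 + U\right) \left(43 + U\right)$)
$D{\left(-25 \right)} - n{\left(26 - 24 \right)} = \left(86 + \left(-25\right)^{2} + 45 \left(-25\right)\right) - \left(26 - 24\right) \left(25 + \left(26 - 24\right)\right) = \left(86 + 625 - 1125\right) - 2 \left(25 + 2\right) = -414 - 2 \cdot 27 = -414 - 54 = -468$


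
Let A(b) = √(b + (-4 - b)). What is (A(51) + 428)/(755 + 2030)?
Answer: 428/2785 + 2*I/2785 ≈ 0.15368 + 0.00071813*I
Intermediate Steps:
A(b) = 2*I (A(b) = √(-4) = 2*I)
(A(51) + 428)/(755 + 2030) = (2*I + 428)/(755 + 2030) = (428 + 2*I)/2785 = (428 + 2*I)*(1/2785) = 428/2785 + 2*I/2785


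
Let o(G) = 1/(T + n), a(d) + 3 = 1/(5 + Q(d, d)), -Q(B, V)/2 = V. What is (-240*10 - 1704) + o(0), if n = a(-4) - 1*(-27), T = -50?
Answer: -1383061/337 ≈ -4104.0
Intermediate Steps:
Q(B, V) = -2*V
a(d) = -3 + 1/(5 - 2*d)
n = 313/13 (n = 2*(7 - 3*(-4))/(-5 + 2*(-4)) - 1*(-27) = 2*(7 + 12)/(-5 - 8) + 27 = 2*19/(-13) + 27 = 2*(-1/13)*19 + 27 = -38/13 + 27 = 313/13 ≈ 24.077)
o(G) = -13/337 (o(G) = 1/(-50 + 313/13) = 1/(-337/13) = -13/337)
(-240*10 - 1704) + o(0) = (-240*10 - 1704) - 13/337 = (-48*50 - 1704) - 13/337 = (-2400 - 1704) - 13/337 = -4104 - 13/337 = -1383061/337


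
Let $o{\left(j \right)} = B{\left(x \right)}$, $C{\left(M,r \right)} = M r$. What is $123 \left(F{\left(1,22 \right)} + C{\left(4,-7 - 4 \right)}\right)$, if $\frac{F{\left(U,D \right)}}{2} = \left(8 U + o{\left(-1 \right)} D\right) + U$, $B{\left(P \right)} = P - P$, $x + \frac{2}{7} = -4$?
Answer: $-3198$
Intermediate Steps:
$x = - \frac{30}{7}$ ($x = - \frac{2}{7} - 4 = - \frac{30}{7} \approx -4.2857$)
$B{\left(P \right)} = 0$
$o{\left(j \right)} = 0$
$F{\left(U,D \right)} = 18 U$ ($F{\left(U,D \right)} = 2 \left(\left(8 U + 0 D\right) + U\right) = 2 \left(\left(8 U + 0\right) + U\right) = 2 \left(8 U + U\right) = 2 \cdot 9 U = 18 U$)
$123 \left(F{\left(1,22 \right)} + C{\left(4,-7 - 4 \right)}\right) = 123 \left(18 \cdot 1 + 4 \left(-7 - 4\right)\right) = 123 \left(18 + 4 \left(-7 - 4\right)\right) = 123 \left(18 + 4 \left(-11\right)\right) = 123 \left(18 - 44\right) = 123 \left(-26\right) = -3198$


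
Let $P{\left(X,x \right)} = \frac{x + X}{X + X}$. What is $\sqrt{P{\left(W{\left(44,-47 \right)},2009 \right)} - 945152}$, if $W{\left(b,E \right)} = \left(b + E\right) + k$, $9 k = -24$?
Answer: $\frac{3 i \sqrt{30355557}}{17} \approx 972.28 i$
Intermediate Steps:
$k = - \frac{8}{3}$ ($k = \frac{1}{9} \left(-24\right) = - \frac{8}{3} \approx -2.6667$)
$W{\left(b,E \right)} = - \frac{8}{3} + E + b$ ($W{\left(b,E \right)} = \left(b + E\right) - \frac{8}{3} = \left(E + b\right) - \frac{8}{3} = - \frac{8}{3} + E + b$)
$P{\left(X,x \right)} = \frac{X + x}{2 X}$
$\sqrt{P{\left(W{\left(44,-47 \right)},2009 \right)} - 945152} = \sqrt{\frac{\left(- \frac{8}{3} - 47 + 44\right) + 2009}{2 \left(- \frac{8}{3} - 47 + 44\right)} - 945152} = \sqrt{\frac{- \frac{17}{3} + 2009}{2 \left(- \frac{17}{3}\right)} - 945152} = \sqrt{\frac{1}{2} \left(- \frac{3}{17}\right) \frac{6010}{3} - 945152} = \sqrt{- \frac{3005}{17} - 945152} = \sqrt{- \frac{16070589}{17}} = \frac{3 i \sqrt{30355557}}{17}$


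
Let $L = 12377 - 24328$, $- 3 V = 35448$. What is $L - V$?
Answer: $-135$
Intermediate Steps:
$V = -11816$ ($V = \left(- \frac{1}{3}\right) 35448 = -11816$)
$L = -11951$ ($L = 12377 - 24328 = -11951$)
$L - V = -11951 - -11816 = -11951 + 11816 = -135$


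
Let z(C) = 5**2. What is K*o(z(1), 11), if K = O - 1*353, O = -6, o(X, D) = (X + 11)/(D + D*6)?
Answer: -12924/77 ≈ -167.84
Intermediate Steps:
z(C) = 25
o(X, D) = (11 + X)/(7*D) (o(X, D) = (11 + X)/(D + 6*D) = (11 + X)/((7*D)) = (11 + X)*(1/(7*D)) = (11 + X)/(7*D))
K = -359 (K = -6 - 1*353 = -6 - 353 = -359)
K*o(z(1), 11) = -359*(11 + 25)/(7*11) = -359*36/(7*11) = -359*36/77 = -12924/77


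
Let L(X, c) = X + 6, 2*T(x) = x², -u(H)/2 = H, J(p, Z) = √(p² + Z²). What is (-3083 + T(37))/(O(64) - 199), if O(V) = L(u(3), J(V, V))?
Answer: 4797/398 ≈ 12.053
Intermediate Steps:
J(p, Z) = √(Z² + p²)
u(H) = -2*H
T(x) = x²/2
L(X, c) = 6 + X
O(V) = 0 (O(V) = 6 - 2*3 = 6 - 6 = 0)
(-3083 + T(37))/(O(64) - 199) = (-3083 + (½)*37²)/(0 - 199) = (-3083 + (½)*1369)/(-199) = (-3083 + 1369/2)*(-1/199) = -4797/2*(-1/199) = 4797/398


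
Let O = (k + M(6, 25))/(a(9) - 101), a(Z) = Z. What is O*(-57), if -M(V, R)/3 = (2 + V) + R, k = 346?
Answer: 14079/92 ≈ 153.03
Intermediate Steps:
M(V, R) = -6 - 3*R - 3*V (M(V, R) = -3*((2 + V) + R) = -3*(2 + R + V) = -6 - 3*R - 3*V)
O = -247/92 (O = (346 + (-6 - 3*25 - 3*6))/(9 - 101) = (346 + (-6 - 75 - 18))/(-92) = (346 - 99)*(-1/92) = 247*(-1/92) = -247/92 ≈ -2.6848)
O*(-57) = -247/92*(-57) = 14079/92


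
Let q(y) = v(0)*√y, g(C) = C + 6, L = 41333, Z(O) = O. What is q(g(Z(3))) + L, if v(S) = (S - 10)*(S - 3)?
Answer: 41423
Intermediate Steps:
v(S) = (-10 + S)*(-3 + S)
g(C) = 6 + C
q(y) = 30*√y (q(y) = (30 + 0² - 13*0)*√y = (30 + 0 + 0)*√y = 30*√y)
q(g(Z(3))) + L = 30*√(6 + 3) + 41333 = 30*√9 + 41333 = 30*3 + 41333 = 90 + 41333 = 41423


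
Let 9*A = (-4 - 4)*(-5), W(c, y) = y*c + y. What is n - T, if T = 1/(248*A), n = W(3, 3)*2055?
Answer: 244627191/9920 ≈ 24660.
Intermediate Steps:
W(c, y) = y + c*y (W(c, y) = c*y + y = y + c*y)
n = 24660 (n = (3*(1 + 3))*2055 = (3*4)*2055 = 12*2055 = 24660)
A = 40/9 (A = ((-4 - 4)*(-5))/9 = (-8*(-5))/9 = (⅑)*40 = 40/9 ≈ 4.4444)
T = 9/9920 (T = 1/(248*(40/9)) = 1/(9920/9) = 9/9920 ≈ 0.00090726)
n - T = 24660 - 1*9/9920 = 24660 - 9/9920 = 244627191/9920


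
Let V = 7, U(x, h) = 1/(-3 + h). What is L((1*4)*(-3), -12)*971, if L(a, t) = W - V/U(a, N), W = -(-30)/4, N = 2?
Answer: 28159/2 ≈ 14080.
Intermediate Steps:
W = 15/2 (W = -(-30)/4 = -1*(-15/2) = 15/2 ≈ 7.5000)
L(a, t) = 29/2 (L(a, t) = 15/2 - 7/(1/(-3 + 2)) = 15/2 - 7/(1/(-1)) = 15/2 - 7/(-1) = 15/2 - 7*(-1) = 15/2 - 1*(-7) = 15/2 + 7 = 29/2)
L((1*4)*(-3), -12)*971 = (29/2)*971 = 28159/2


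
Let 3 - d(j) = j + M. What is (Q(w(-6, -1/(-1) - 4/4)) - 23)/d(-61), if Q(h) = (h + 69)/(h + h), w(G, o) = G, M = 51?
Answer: -113/52 ≈ -2.1731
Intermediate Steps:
Q(h) = (69 + h)/(2*h) (Q(h) = (69 + h)/((2*h)) = (69 + h)*(1/(2*h)) = (69 + h)/(2*h))
d(j) = -48 - j (d(j) = 3 - (j + 51) = 3 - (51 + j) = 3 + (-51 - j) = -48 - j)
(Q(w(-6, -1/(-1) - 4/4)) - 23)/d(-61) = ((1/2)*(69 - 6)/(-6) - 23)/(-48 - 1*(-61)) = ((1/2)*(-1/6)*63 - 23)/(-48 + 61) = (-21/4 - 23)/13 = -113/4*1/13 = -113/52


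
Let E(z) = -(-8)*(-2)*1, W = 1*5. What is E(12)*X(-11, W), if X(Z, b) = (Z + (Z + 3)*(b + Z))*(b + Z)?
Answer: 3552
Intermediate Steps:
W = 5
E(z) = -16 (E(z) = -4*4*1 = -16*1 = -16)
X(Z, b) = (Z + b)*(Z + (3 + Z)*(Z + b)) (X(Z, b) = (Z + (3 + Z)*(Z + b))*(Z + b) = (Z + b)*(Z + (3 + Z)*(Z + b)))
E(12)*X(-11, W) = -16*((-11)³ + 3*5² + 4*(-11)² - 11*5² + 2*5*(-11)² + 7*(-11)*5) = -16*(-1331 + 3*25 + 4*121 - 11*25 + 2*5*121 - 385) = -16*(-1331 + 75 + 484 - 275 + 1210 - 385) = -16*(-222) = 3552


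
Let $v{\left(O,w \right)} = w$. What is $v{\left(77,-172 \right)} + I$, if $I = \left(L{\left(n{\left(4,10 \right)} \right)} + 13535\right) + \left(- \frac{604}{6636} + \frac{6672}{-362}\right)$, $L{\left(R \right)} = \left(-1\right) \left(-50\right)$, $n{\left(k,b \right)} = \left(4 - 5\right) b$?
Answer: $\frac{4022080472}{300279} \approx 13394.0$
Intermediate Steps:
$n{\left(k,b \right)} = - b$ ($n{\left(k,b \right)} = \left(4 - 5\right) b = - b$)
$L{\left(R \right)} = 50$
$I = \frac{4073728460}{300279}$ ($I = \left(50 + 13535\right) + \left(- \frac{604}{6636} + \frac{6672}{-362}\right) = 13585 + \left(\left(-604\right) \frac{1}{6636} + 6672 \left(- \frac{1}{362}\right)\right) = 13585 - \frac{5561755}{300279} = \frac{4073728460}{300279} \approx 13566.0$)
$v{\left(77,-172 \right)} + I = -172 + \frac{4073728460}{300279} = \frac{4022080472}{300279}$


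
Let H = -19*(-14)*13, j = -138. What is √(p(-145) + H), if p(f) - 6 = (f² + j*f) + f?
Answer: √44354 ≈ 210.60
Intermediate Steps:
H = 3458 (H = 266*13 = 3458)
p(f) = 6 + f² - 137*f (p(f) = 6 + ((f² - 138*f) + f) = 6 + (f² - 137*f) = 6 + f² - 137*f)
√(p(-145) + H) = √((6 + (-145)² - 137*(-145)) + 3458) = √((6 + 21025 + 19865) + 3458) = √(40896 + 3458) = √44354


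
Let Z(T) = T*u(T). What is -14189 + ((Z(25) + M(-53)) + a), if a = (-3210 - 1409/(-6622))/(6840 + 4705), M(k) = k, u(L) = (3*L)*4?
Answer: -515453829791/76450990 ≈ -6742.3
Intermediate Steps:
u(L) = 12*L
Z(T) = 12*T**2 (Z(T) = T*(12*T) = 12*T**2)
a = -21255211/76450990 (a = (-3210 - 1409*(-1/6622))/11545 = (-3210 + 1409/6622)*(1/11545) = -21255211/6622*1/11545 = -21255211/76450990 ≈ -0.27802)
-14189 + ((Z(25) + M(-53)) + a) = -14189 + ((12*25**2 - 53) - 21255211/76450990) = -14189 + ((12*625 - 53) - 21255211/76450990) = -14189 + ((7500 - 53) - 21255211/76450990) = -14189 + (7447 - 21255211/76450990) = -14189 + 569309267319/76450990 = -515453829791/76450990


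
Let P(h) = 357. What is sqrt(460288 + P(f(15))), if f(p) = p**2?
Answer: sqrt(460645) ≈ 678.71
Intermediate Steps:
sqrt(460288 + P(f(15))) = sqrt(460288 + 357) = sqrt(460645)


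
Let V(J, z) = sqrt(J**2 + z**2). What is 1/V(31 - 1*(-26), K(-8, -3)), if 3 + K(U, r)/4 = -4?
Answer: sqrt(4033)/4033 ≈ 0.015747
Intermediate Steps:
K(U, r) = -28 (K(U, r) = -12 + 4*(-4) = -12 - 16 = -28)
1/V(31 - 1*(-26), K(-8, -3)) = 1/(sqrt((31 - 1*(-26))**2 + (-28)**2)) = 1/(sqrt((31 + 26)**2 + 784)) = 1/(sqrt(57**2 + 784)) = 1/(sqrt(3249 + 784)) = 1/(sqrt(4033)) = sqrt(4033)/4033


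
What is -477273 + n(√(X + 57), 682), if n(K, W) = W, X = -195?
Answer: -476591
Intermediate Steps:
-477273 + n(√(X + 57), 682) = -477273 + 682 = -476591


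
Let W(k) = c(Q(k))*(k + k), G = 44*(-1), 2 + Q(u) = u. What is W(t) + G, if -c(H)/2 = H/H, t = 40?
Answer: -204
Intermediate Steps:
Q(u) = -2 + u
G = -44
c(H) = -2 (c(H) = -2*H/H = -2*1 = -2)
W(k) = -4*k (W(k) = -2*(k + k) = -4*k)
W(t) + G = -4*40 - 44 = -160 - 44 = -204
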